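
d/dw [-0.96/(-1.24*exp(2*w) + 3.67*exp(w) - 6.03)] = (3.5232 - 2.3808*exp(w))*exp(w)/(1.24*exp(2*w) - 3.67*exp(w) + 6.03)^2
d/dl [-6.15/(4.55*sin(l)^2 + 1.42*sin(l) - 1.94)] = (55.965*sin(l) + 8.733)*cos(l)/(4.55*sin(l)^2 + 1.42*sin(l) - 1.94)^2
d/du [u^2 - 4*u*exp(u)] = -4*u*exp(u) + 2*u - 4*exp(u)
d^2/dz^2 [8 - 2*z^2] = -4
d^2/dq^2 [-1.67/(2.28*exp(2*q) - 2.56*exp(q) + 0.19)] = (-1.67*(4.56*exp(q) - 2.56)*(9.12*exp(q) - 5.12)*exp(q) + (15.2304*exp(q) - 4.2752)*(2.28*exp(2*q) - 2.56*exp(q) + 0.19))*exp(q)/(2.28*exp(2*q) - 2.56*exp(q) + 0.19)^3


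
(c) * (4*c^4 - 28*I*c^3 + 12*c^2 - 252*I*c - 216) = 4*c^5 - 28*I*c^4 + 12*c^3 - 252*I*c^2 - 216*c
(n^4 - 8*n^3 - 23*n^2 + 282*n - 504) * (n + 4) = n^5 - 4*n^4 - 55*n^3 + 190*n^2 + 624*n - 2016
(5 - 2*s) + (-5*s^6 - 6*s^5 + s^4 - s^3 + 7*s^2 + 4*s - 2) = -5*s^6 - 6*s^5 + s^4 - s^3 + 7*s^2 + 2*s + 3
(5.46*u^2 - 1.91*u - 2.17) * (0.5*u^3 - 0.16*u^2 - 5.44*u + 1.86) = 2.73*u^5 - 1.8286*u^4 - 30.4818*u^3 + 20.8932*u^2 + 8.2522*u - 4.0362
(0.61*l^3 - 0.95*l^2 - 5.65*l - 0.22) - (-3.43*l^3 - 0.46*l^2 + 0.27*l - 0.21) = 4.04*l^3 - 0.49*l^2 - 5.92*l - 0.01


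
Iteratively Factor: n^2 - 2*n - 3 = (n + 1)*(n - 3)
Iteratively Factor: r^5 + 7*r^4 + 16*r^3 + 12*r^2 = (r)*(r^4 + 7*r^3 + 16*r^2 + 12*r) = r*(r + 3)*(r^3 + 4*r^2 + 4*r) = r*(r + 2)*(r + 3)*(r^2 + 2*r) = r^2*(r + 2)*(r + 3)*(r + 2)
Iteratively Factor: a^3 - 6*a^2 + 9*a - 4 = (a - 1)*(a^2 - 5*a + 4) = (a - 4)*(a - 1)*(a - 1)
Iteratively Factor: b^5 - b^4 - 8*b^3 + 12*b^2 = (b)*(b^4 - b^3 - 8*b^2 + 12*b) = b*(b - 2)*(b^3 + b^2 - 6*b) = b*(b - 2)^2*(b^2 + 3*b) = b^2*(b - 2)^2*(b + 3)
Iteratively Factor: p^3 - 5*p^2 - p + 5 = (p - 1)*(p^2 - 4*p - 5) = (p - 5)*(p - 1)*(p + 1)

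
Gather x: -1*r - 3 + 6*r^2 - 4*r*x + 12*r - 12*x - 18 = 6*r^2 + 11*r + x*(-4*r - 12) - 21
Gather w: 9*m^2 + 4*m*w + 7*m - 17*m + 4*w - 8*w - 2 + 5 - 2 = 9*m^2 - 10*m + w*(4*m - 4) + 1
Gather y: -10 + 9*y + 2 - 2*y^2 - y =-2*y^2 + 8*y - 8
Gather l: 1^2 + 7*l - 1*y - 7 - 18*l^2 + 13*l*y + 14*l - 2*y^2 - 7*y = -18*l^2 + l*(13*y + 21) - 2*y^2 - 8*y - 6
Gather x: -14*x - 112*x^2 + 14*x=-112*x^2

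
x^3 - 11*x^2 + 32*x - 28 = (x - 7)*(x - 2)^2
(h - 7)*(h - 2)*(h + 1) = h^3 - 8*h^2 + 5*h + 14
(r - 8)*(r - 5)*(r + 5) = r^3 - 8*r^2 - 25*r + 200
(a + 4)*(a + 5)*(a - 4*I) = a^3 + 9*a^2 - 4*I*a^2 + 20*a - 36*I*a - 80*I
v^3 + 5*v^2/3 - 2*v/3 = v*(v - 1/3)*(v + 2)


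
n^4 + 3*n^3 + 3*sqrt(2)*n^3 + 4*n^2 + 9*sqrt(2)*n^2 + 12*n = n*(n + 3)*(n + sqrt(2))*(n + 2*sqrt(2))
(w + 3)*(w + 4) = w^2 + 7*w + 12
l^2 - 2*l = l*(l - 2)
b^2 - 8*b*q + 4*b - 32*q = (b + 4)*(b - 8*q)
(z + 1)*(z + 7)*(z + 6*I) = z^3 + 8*z^2 + 6*I*z^2 + 7*z + 48*I*z + 42*I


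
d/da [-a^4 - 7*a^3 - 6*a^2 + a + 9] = -4*a^3 - 21*a^2 - 12*a + 1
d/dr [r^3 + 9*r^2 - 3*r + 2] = 3*r^2 + 18*r - 3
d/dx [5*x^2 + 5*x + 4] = 10*x + 5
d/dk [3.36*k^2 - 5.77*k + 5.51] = 6.72*k - 5.77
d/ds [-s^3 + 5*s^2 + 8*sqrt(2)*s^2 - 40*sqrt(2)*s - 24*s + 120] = -3*s^2 + 10*s + 16*sqrt(2)*s - 40*sqrt(2) - 24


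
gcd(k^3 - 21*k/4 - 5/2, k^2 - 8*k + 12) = 1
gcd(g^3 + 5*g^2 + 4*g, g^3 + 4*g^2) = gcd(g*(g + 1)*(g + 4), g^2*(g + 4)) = g^2 + 4*g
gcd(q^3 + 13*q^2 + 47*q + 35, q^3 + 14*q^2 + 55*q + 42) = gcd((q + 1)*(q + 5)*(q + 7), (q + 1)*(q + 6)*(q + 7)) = q^2 + 8*q + 7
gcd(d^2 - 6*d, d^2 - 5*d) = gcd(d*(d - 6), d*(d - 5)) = d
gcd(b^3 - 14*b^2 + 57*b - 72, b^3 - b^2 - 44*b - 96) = b - 8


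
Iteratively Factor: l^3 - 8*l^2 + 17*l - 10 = (l - 2)*(l^2 - 6*l + 5) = (l - 5)*(l - 2)*(l - 1)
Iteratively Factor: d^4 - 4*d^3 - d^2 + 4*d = (d - 4)*(d^3 - d) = d*(d - 4)*(d^2 - 1) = d*(d - 4)*(d + 1)*(d - 1)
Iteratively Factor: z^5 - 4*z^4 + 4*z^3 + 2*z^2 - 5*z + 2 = (z - 1)*(z^4 - 3*z^3 + z^2 + 3*z - 2) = (z - 1)^2*(z^3 - 2*z^2 - z + 2) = (z - 1)^2*(z + 1)*(z^2 - 3*z + 2) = (z - 2)*(z - 1)^2*(z + 1)*(z - 1)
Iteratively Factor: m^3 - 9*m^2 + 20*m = (m - 5)*(m^2 - 4*m) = (m - 5)*(m - 4)*(m)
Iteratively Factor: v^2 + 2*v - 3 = (v + 3)*(v - 1)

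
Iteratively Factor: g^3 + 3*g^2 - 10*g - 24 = (g + 4)*(g^2 - g - 6) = (g - 3)*(g + 4)*(g + 2)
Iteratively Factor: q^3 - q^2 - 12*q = (q)*(q^2 - q - 12) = q*(q - 4)*(q + 3)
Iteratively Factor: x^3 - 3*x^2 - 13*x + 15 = (x + 3)*(x^2 - 6*x + 5) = (x - 5)*(x + 3)*(x - 1)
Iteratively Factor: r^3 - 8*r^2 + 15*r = (r)*(r^2 - 8*r + 15) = r*(r - 3)*(r - 5)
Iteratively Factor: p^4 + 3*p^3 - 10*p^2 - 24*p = (p - 3)*(p^3 + 6*p^2 + 8*p) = (p - 3)*(p + 2)*(p^2 + 4*p) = (p - 3)*(p + 2)*(p + 4)*(p)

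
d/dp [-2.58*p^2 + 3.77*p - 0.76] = 3.77 - 5.16*p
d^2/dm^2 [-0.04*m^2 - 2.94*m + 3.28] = -0.0800000000000000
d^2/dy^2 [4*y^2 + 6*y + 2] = 8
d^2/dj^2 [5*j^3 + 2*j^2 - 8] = 30*j + 4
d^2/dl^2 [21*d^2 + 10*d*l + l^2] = 2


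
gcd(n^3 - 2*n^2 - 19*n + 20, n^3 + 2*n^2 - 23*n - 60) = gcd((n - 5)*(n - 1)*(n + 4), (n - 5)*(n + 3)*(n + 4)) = n^2 - n - 20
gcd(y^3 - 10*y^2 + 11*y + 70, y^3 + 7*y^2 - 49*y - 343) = y - 7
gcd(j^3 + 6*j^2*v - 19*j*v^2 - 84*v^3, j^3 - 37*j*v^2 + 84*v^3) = -j^2 - 3*j*v + 28*v^2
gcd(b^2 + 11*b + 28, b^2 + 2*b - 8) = b + 4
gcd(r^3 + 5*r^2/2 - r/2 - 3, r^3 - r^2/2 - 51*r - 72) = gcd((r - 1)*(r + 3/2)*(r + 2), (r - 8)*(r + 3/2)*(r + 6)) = r + 3/2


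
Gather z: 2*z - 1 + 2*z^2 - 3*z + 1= 2*z^2 - z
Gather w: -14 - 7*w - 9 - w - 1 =-8*w - 24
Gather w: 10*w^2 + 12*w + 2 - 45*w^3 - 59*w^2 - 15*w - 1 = -45*w^3 - 49*w^2 - 3*w + 1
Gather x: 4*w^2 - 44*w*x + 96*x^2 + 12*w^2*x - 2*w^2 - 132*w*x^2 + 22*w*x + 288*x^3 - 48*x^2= 2*w^2 + 288*x^3 + x^2*(48 - 132*w) + x*(12*w^2 - 22*w)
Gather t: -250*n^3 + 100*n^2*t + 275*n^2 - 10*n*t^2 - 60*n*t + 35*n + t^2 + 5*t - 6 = -250*n^3 + 275*n^2 + 35*n + t^2*(1 - 10*n) + t*(100*n^2 - 60*n + 5) - 6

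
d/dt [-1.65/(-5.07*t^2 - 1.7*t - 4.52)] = (-16.731*t - 2.805)/(5.07*t^2 + 1.7*t + 4.52)^2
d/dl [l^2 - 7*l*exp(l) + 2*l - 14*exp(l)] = -7*l*exp(l) + 2*l - 21*exp(l) + 2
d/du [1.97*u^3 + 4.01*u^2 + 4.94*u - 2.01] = 5.91*u^2 + 8.02*u + 4.94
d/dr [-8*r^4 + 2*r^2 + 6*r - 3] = -32*r^3 + 4*r + 6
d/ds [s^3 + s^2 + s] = 3*s^2 + 2*s + 1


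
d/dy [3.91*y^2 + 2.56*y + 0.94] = 7.82*y + 2.56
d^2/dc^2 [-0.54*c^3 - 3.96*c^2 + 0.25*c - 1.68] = -3.24*c - 7.92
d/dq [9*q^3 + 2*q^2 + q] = 27*q^2 + 4*q + 1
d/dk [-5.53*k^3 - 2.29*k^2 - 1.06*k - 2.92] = -16.59*k^2 - 4.58*k - 1.06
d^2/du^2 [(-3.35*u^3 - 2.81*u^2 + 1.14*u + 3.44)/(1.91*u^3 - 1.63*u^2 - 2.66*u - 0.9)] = (-2.8421709430404e-14*u^7 - 41.361432*u^6 - 77.167056*u^5 - 25.46412*u^4 - 234.550416*u^3 - 49.8950280000001*u^2 + 98.655792*u + 28.576648)/(6.967871*u^9 - 17.839209*u^8 - 13.887801*u^7 + 35.507651*u^6 + 36.152946*u^5 - 14.338074*u^4 - 37.593116*u^3 - 23.06502*u^2 - 6.4638*u - 0.729)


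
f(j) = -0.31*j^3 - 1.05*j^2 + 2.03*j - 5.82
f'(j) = -0.93*j^2 - 2.1*j + 2.03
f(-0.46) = -6.95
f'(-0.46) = 2.80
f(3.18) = -19.95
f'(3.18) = -14.05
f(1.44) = -6.00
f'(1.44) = -2.92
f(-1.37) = -9.77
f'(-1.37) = 3.16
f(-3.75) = -11.85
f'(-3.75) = -3.17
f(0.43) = -5.17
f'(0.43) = 0.96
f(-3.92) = -11.24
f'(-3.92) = -4.03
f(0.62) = -5.04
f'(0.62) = 0.37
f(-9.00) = 116.85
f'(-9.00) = -54.40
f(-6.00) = 11.16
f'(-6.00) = -18.85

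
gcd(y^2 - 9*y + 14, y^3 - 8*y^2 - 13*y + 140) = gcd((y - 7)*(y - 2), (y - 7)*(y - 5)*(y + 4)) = y - 7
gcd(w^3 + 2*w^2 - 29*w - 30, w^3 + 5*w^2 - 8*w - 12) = w^2 + 7*w + 6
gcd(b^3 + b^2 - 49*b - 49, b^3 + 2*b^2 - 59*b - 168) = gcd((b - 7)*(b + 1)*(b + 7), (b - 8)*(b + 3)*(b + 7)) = b + 7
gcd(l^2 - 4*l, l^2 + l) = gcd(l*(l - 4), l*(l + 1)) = l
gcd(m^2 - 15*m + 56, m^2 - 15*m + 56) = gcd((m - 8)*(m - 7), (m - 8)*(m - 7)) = m^2 - 15*m + 56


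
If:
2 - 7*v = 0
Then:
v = 2/7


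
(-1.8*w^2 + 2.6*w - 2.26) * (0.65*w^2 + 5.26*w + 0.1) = -1.17*w^4 - 7.778*w^3 + 12.027*w^2 - 11.6276*w - 0.226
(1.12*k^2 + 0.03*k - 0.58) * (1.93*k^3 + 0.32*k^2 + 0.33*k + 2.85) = 2.1616*k^5 + 0.4163*k^4 - 0.7402*k^3 + 3.0163*k^2 - 0.1059*k - 1.653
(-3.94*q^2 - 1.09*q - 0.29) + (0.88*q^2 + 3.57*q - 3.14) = -3.06*q^2 + 2.48*q - 3.43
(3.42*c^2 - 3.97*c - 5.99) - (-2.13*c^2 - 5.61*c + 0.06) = 5.55*c^2 + 1.64*c - 6.05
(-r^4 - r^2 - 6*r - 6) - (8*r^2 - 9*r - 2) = -r^4 - 9*r^2 + 3*r - 4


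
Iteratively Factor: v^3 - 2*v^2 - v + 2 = (v + 1)*(v^2 - 3*v + 2) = (v - 2)*(v + 1)*(v - 1)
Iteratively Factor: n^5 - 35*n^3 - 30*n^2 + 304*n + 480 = (n + 4)*(n^4 - 4*n^3 - 19*n^2 + 46*n + 120) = (n + 2)*(n + 4)*(n^3 - 6*n^2 - 7*n + 60) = (n + 2)*(n + 3)*(n + 4)*(n^2 - 9*n + 20) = (n - 5)*(n + 2)*(n + 3)*(n + 4)*(n - 4)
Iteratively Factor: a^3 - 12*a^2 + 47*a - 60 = (a - 3)*(a^2 - 9*a + 20) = (a - 5)*(a - 3)*(a - 4)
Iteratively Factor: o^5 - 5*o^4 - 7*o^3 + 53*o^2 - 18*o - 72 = (o - 4)*(o^4 - o^3 - 11*o^2 + 9*o + 18) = (o - 4)*(o - 2)*(o^3 + o^2 - 9*o - 9) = (o - 4)*(o - 2)*(o + 1)*(o^2 - 9) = (o - 4)*(o - 2)*(o + 1)*(o + 3)*(o - 3)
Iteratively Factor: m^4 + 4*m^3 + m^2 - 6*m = (m - 1)*(m^3 + 5*m^2 + 6*m) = m*(m - 1)*(m^2 + 5*m + 6) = m*(m - 1)*(m + 2)*(m + 3)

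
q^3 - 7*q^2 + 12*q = q*(q - 4)*(q - 3)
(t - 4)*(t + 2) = t^2 - 2*t - 8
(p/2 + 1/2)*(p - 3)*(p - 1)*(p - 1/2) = p^4/2 - 7*p^3/4 + p^2/4 + 7*p/4 - 3/4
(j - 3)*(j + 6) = j^2 + 3*j - 18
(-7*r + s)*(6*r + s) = -42*r^2 - r*s + s^2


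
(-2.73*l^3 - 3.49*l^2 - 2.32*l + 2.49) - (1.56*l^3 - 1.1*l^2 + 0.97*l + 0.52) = -4.29*l^3 - 2.39*l^2 - 3.29*l + 1.97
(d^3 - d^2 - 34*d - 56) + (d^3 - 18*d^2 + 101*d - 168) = 2*d^3 - 19*d^2 + 67*d - 224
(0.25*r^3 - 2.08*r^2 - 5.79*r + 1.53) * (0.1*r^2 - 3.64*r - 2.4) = 0.025*r^5 - 1.118*r^4 + 6.3922*r^3 + 26.2206*r^2 + 8.3268*r - 3.672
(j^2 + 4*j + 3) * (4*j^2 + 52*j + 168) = 4*j^4 + 68*j^3 + 388*j^2 + 828*j + 504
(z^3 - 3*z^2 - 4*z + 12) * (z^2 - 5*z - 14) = z^5 - 8*z^4 - 3*z^3 + 74*z^2 - 4*z - 168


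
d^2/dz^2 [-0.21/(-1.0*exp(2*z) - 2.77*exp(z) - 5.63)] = (-(0.84*exp(z) + 0.5817)*(1.0*exp(2*z) + 2.77*exp(z) + 5.63) + 0.21*(2.0*exp(z) + 2.77)*(4.0*exp(z) + 5.54)*exp(z))*exp(z)/(1.0*exp(2*z) + 2.77*exp(z) + 5.63)^3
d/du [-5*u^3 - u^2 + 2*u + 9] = -15*u^2 - 2*u + 2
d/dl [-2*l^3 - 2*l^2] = 2*l*(-3*l - 2)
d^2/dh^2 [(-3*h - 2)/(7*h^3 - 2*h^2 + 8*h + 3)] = 2*(-441*h^5 - 462*h^4 + 380*h^3 + 18*h^2 + 168*h - 68)/(343*h^9 - 294*h^8 + 1260*h^7 - 239*h^6 + 1188*h^5 + 660*h^4 + 413*h^3 + 522*h^2 + 216*h + 27)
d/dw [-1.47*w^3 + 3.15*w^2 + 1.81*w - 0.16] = -4.41*w^2 + 6.3*w + 1.81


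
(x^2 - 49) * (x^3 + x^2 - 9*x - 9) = x^5 + x^4 - 58*x^3 - 58*x^2 + 441*x + 441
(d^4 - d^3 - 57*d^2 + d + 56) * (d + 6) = d^5 + 5*d^4 - 63*d^3 - 341*d^2 + 62*d + 336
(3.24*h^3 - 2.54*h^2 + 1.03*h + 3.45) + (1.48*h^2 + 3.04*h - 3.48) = 3.24*h^3 - 1.06*h^2 + 4.07*h - 0.0299999999999998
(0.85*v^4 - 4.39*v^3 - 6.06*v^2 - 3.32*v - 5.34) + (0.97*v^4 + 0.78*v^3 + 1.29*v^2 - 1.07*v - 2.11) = 1.82*v^4 - 3.61*v^3 - 4.77*v^2 - 4.39*v - 7.45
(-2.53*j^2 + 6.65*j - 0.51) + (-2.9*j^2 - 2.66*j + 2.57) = -5.43*j^2 + 3.99*j + 2.06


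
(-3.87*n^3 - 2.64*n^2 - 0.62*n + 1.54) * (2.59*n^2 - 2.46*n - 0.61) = -10.0233*n^5 + 2.6826*n^4 + 7.2493*n^3 + 7.1242*n^2 - 3.4102*n - 0.9394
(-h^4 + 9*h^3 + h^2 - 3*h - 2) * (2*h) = -2*h^5 + 18*h^4 + 2*h^3 - 6*h^2 - 4*h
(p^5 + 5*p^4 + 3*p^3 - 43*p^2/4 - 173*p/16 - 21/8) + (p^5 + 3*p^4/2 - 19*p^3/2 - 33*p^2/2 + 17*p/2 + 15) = 2*p^5 + 13*p^4/2 - 13*p^3/2 - 109*p^2/4 - 37*p/16 + 99/8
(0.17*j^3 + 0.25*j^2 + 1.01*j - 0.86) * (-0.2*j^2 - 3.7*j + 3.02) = -0.034*j^5 - 0.679*j^4 - 0.6136*j^3 - 2.81*j^2 + 6.2322*j - 2.5972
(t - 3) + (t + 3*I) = 2*t - 3 + 3*I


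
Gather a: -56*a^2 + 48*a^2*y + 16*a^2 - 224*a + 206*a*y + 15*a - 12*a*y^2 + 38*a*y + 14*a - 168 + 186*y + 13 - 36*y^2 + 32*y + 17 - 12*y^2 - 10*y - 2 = a^2*(48*y - 40) + a*(-12*y^2 + 244*y - 195) - 48*y^2 + 208*y - 140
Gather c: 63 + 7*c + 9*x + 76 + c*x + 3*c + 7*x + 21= c*(x + 10) + 16*x + 160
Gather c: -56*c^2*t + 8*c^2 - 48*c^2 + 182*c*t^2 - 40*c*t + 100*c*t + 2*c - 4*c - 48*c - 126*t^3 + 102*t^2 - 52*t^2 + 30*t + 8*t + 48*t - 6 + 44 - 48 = c^2*(-56*t - 40) + c*(182*t^2 + 60*t - 50) - 126*t^3 + 50*t^2 + 86*t - 10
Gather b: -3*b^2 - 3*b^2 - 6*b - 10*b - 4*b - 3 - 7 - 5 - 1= -6*b^2 - 20*b - 16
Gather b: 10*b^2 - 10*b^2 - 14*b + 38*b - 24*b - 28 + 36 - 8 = 0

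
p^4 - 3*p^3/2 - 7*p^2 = p^2*(p - 7/2)*(p + 2)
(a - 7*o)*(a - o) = a^2 - 8*a*o + 7*o^2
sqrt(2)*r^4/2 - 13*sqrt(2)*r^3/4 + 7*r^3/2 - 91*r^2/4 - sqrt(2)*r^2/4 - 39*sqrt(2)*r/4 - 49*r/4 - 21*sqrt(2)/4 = (r - 7)*(r + 1/2)*(r + 3*sqrt(2))*(sqrt(2)*r/2 + 1/2)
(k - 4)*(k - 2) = k^2 - 6*k + 8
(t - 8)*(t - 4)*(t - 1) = t^3 - 13*t^2 + 44*t - 32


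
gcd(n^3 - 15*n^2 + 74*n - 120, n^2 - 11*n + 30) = n^2 - 11*n + 30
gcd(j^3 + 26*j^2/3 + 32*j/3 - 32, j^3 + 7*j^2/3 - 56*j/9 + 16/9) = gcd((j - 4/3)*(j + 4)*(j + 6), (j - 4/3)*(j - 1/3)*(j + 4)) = j^2 + 8*j/3 - 16/3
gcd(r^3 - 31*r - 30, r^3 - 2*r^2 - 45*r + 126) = r - 6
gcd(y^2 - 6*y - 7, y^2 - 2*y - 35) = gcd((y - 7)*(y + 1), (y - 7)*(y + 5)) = y - 7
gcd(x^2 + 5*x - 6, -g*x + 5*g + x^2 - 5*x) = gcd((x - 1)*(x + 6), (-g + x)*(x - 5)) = 1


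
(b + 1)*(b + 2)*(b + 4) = b^3 + 7*b^2 + 14*b + 8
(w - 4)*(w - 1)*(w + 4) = w^3 - w^2 - 16*w + 16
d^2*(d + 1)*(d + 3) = d^4 + 4*d^3 + 3*d^2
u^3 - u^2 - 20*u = u*(u - 5)*(u + 4)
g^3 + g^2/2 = g^2*(g + 1/2)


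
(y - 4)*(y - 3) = y^2 - 7*y + 12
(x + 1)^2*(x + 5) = x^3 + 7*x^2 + 11*x + 5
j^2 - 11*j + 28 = (j - 7)*(j - 4)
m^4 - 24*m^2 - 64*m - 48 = (m - 6)*(m + 2)^3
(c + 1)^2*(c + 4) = c^3 + 6*c^2 + 9*c + 4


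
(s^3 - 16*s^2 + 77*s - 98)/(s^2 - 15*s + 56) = (s^2 - 9*s + 14)/(s - 8)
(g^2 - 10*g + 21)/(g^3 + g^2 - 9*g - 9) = (g - 7)/(g^2 + 4*g + 3)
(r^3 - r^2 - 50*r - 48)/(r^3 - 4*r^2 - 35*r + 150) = (r^2 - 7*r - 8)/(r^2 - 10*r + 25)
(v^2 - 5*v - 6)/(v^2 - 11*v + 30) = (v + 1)/(v - 5)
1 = 1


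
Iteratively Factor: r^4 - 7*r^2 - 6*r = (r - 3)*(r^3 + 3*r^2 + 2*r) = r*(r - 3)*(r^2 + 3*r + 2) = r*(r - 3)*(r + 2)*(r + 1)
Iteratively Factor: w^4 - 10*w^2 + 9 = (w - 1)*(w^3 + w^2 - 9*w - 9) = (w - 1)*(w + 1)*(w^2 - 9) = (w - 1)*(w + 1)*(w + 3)*(w - 3)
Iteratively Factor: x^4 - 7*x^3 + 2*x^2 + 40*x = (x)*(x^3 - 7*x^2 + 2*x + 40) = x*(x - 4)*(x^2 - 3*x - 10) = x*(x - 5)*(x - 4)*(x + 2)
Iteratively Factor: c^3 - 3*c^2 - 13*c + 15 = (c - 1)*(c^2 - 2*c - 15) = (c - 1)*(c + 3)*(c - 5)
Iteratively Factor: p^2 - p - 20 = (p - 5)*(p + 4)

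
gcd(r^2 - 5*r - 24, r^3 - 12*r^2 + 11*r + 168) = r^2 - 5*r - 24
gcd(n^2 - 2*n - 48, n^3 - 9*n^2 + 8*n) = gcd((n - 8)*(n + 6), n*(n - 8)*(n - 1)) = n - 8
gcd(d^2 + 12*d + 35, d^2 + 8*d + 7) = d + 7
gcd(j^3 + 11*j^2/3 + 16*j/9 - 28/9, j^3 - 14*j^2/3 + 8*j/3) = j - 2/3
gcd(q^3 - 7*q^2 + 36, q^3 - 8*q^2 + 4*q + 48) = q^2 - 4*q - 12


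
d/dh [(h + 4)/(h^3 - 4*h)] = 2*(-h^3 - 6*h^2 + 8)/(h^2*(h^4 - 8*h^2 + 16))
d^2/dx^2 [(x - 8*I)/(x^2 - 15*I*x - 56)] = 2/(x^3 - 21*I*x^2 - 147*x + 343*I)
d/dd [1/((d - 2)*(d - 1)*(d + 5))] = (-(d - 2)*(d - 1) - (d - 2)*(d + 5) - (d - 1)*(d + 5))/((d - 2)^2*(d - 1)^2*(d + 5)^2)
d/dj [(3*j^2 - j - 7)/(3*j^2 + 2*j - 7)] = 3*(3*j^2 + 7)/(9*j^4 + 12*j^3 - 38*j^2 - 28*j + 49)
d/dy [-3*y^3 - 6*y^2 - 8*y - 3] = -9*y^2 - 12*y - 8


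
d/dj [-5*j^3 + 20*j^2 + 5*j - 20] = -15*j^2 + 40*j + 5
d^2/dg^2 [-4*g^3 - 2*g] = -24*g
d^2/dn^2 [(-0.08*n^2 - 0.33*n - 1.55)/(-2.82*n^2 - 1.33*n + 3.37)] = (8.88178419700125e-16*n^4 + 4.648488*n^3 + 78.518952*n^2 + 53.697312*n + 39.71942)/(22.425768*n^6 + 31.730076*n^5 - 65.43387*n^4 - 73.484495*n^3 + 78.195795*n^2 + 45.314031*n - 38.272753)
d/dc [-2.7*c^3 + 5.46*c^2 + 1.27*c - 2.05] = -8.1*c^2 + 10.92*c + 1.27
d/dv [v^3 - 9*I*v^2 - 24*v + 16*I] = 3*v^2 - 18*I*v - 24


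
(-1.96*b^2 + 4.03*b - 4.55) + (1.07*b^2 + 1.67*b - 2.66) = -0.89*b^2 + 5.7*b - 7.21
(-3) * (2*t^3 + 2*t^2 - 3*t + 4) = -6*t^3 - 6*t^2 + 9*t - 12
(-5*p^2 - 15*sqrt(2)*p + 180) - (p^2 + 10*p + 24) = -6*p^2 - 15*sqrt(2)*p - 10*p + 156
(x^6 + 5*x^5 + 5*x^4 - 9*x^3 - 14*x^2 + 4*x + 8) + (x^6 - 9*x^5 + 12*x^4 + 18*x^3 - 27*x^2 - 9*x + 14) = 2*x^6 - 4*x^5 + 17*x^4 + 9*x^3 - 41*x^2 - 5*x + 22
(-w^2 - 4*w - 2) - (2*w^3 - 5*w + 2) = -2*w^3 - w^2 + w - 4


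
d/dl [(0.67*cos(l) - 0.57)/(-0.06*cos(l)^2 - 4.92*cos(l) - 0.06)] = 0.0413113887236433*(-0.0402*cos(l)^2 + 0.0684*cos(l) + 2.8446)*sin(l)/(-0.0121951219512195*sin(l)^2 + 1.0*cos(l) + 0.024390243902439)^2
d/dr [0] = 0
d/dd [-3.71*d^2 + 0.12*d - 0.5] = 0.12 - 7.42*d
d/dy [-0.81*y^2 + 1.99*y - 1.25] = 1.99 - 1.62*y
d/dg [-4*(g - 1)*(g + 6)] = -8*g - 20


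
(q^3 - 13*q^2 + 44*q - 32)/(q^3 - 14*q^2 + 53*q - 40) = (q - 4)/(q - 5)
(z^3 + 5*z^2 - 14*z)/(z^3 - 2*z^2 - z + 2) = z*(z + 7)/(z^2 - 1)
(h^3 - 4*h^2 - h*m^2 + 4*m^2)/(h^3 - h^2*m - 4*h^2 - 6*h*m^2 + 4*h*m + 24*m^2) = (h^2 - m^2)/(h^2 - h*m - 6*m^2)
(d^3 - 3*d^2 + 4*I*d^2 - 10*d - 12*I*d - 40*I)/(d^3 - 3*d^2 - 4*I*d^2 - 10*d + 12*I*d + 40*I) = (d + 4*I)/(d - 4*I)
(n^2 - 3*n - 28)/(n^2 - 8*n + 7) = (n + 4)/(n - 1)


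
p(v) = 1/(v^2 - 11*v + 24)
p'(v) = (11 - 2*v)/(v^2 - 11*v + 24)^2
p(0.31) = 0.05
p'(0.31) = 0.02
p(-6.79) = 0.01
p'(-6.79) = 0.00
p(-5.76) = 0.01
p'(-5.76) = 0.00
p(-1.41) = 0.02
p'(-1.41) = 0.01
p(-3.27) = 0.01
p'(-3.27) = 0.00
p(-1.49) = 0.02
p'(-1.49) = 0.01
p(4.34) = -0.20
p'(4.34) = 0.10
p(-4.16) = 0.01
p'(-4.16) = 0.00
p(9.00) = 0.17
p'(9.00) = -0.19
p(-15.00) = 0.00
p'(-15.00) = 0.00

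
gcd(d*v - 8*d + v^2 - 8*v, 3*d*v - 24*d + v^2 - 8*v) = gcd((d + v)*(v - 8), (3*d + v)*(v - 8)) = v - 8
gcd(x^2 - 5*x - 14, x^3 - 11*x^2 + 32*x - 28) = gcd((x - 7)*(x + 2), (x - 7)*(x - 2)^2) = x - 7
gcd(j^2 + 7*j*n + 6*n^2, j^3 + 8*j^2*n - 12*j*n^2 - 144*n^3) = j + 6*n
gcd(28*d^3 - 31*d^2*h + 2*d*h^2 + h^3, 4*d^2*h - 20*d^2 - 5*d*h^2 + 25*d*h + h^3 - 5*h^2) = 4*d^2 - 5*d*h + h^2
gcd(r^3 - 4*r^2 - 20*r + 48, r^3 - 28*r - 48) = r^2 - 2*r - 24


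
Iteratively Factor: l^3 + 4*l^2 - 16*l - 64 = (l - 4)*(l^2 + 8*l + 16) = (l - 4)*(l + 4)*(l + 4)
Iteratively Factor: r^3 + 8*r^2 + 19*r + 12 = (r + 1)*(r^2 + 7*r + 12) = (r + 1)*(r + 4)*(r + 3)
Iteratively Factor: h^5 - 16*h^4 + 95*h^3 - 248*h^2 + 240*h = (h - 4)*(h^4 - 12*h^3 + 47*h^2 - 60*h) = (h - 5)*(h - 4)*(h^3 - 7*h^2 + 12*h) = h*(h - 5)*(h - 4)*(h^2 - 7*h + 12) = h*(h - 5)*(h - 4)^2*(h - 3)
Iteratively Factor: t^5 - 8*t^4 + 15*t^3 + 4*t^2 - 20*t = (t - 2)*(t^4 - 6*t^3 + 3*t^2 + 10*t) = (t - 2)*(t + 1)*(t^3 - 7*t^2 + 10*t) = t*(t - 2)*(t + 1)*(t^2 - 7*t + 10) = t*(t - 5)*(t - 2)*(t + 1)*(t - 2)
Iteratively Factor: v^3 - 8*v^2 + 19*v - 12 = (v - 1)*(v^2 - 7*v + 12) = (v - 3)*(v - 1)*(v - 4)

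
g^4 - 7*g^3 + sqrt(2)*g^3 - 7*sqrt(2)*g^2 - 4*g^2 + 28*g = g*(g - 7)*(g - sqrt(2))*(g + 2*sqrt(2))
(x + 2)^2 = x^2 + 4*x + 4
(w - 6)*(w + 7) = w^2 + w - 42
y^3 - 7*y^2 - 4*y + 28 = (y - 7)*(y - 2)*(y + 2)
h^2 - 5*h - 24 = (h - 8)*(h + 3)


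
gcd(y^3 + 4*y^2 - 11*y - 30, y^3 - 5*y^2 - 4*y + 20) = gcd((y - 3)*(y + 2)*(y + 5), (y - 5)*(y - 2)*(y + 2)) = y + 2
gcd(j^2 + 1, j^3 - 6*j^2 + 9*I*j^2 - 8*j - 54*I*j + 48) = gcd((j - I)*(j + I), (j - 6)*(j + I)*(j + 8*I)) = j + I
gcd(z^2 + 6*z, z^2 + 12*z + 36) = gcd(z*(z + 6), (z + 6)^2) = z + 6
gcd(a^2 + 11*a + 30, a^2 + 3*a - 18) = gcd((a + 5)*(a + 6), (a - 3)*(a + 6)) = a + 6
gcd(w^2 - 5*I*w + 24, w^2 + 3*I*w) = w + 3*I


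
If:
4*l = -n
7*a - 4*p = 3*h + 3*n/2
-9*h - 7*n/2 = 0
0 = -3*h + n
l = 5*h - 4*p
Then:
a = 0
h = 0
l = 0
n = 0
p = 0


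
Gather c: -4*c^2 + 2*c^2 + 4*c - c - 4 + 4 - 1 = -2*c^2 + 3*c - 1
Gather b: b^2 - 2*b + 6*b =b^2 + 4*b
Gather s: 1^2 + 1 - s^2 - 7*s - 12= -s^2 - 7*s - 10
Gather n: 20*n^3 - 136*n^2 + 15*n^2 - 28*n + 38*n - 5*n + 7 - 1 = 20*n^3 - 121*n^2 + 5*n + 6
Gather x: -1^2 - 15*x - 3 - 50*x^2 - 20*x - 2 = -50*x^2 - 35*x - 6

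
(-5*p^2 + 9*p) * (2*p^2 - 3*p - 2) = -10*p^4 + 33*p^3 - 17*p^2 - 18*p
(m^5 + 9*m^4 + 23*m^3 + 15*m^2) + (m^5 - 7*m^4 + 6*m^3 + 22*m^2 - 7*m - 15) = 2*m^5 + 2*m^4 + 29*m^3 + 37*m^2 - 7*m - 15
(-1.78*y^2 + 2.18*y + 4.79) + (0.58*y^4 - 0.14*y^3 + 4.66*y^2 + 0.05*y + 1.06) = 0.58*y^4 - 0.14*y^3 + 2.88*y^2 + 2.23*y + 5.85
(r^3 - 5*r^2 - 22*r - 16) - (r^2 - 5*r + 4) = r^3 - 6*r^2 - 17*r - 20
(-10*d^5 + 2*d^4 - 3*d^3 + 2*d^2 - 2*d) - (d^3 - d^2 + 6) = -10*d^5 + 2*d^4 - 4*d^3 + 3*d^2 - 2*d - 6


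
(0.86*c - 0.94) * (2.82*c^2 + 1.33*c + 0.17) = 2.4252*c^3 - 1.507*c^2 - 1.104*c - 0.1598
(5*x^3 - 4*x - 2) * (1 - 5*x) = -25*x^4 + 5*x^3 + 20*x^2 + 6*x - 2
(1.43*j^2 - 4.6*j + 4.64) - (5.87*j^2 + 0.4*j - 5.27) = -4.44*j^2 - 5.0*j + 9.91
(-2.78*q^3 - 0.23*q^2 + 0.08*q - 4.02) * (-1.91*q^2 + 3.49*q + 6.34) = 5.3098*q^5 - 9.2629*q^4 - 18.5807*q^3 + 6.4992*q^2 - 13.5226*q - 25.4868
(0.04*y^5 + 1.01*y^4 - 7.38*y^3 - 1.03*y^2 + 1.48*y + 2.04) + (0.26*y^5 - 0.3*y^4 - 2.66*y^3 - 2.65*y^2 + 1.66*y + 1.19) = 0.3*y^5 + 0.71*y^4 - 10.04*y^3 - 3.68*y^2 + 3.14*y + 3.23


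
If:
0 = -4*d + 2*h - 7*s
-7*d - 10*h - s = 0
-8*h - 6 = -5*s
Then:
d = 24/5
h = -3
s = -18/5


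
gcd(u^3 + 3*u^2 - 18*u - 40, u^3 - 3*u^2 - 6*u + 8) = u^2 - 2*u - 8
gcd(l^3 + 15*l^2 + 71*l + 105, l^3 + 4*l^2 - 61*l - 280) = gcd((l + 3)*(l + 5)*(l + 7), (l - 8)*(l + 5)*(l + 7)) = l^2 + 12*l + 35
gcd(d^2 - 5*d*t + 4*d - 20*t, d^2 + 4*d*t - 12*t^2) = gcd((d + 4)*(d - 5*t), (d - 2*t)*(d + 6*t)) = 1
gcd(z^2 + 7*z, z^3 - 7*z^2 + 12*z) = z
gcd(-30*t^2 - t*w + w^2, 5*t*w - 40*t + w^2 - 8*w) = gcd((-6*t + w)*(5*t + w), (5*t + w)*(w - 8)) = 5*t + w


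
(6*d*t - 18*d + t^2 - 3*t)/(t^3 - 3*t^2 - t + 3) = (6*d + t)/(t^2 - 1)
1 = 1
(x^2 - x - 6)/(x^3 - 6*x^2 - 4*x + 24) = (x - 3)/(x^2 - 8*x + 12)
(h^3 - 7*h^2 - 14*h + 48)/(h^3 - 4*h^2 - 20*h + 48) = (h^2 - 5*h - 24)/(h^2 - 2*h - 24)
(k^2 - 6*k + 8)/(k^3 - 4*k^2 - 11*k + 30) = (k - 4)/(k^2 - 2*k - 15)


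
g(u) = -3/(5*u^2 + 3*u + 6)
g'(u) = -3*(-10*u - 3)/(5*u^2 + 3*u + 6)^2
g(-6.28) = -0.02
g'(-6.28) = -0.01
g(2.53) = -0.07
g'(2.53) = 0.04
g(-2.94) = -0.07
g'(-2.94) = -0.05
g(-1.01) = -0.37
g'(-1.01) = -0.33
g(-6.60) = -0.01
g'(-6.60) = -0.00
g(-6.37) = -0.02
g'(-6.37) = -0.01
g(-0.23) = -0.54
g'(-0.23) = 0.07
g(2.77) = -0.06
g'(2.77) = 0.03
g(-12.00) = 0.00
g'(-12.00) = 0.00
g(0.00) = -0.50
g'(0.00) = 0.25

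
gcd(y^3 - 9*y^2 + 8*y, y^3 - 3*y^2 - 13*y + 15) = y - 1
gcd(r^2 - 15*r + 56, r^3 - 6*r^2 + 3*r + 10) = 1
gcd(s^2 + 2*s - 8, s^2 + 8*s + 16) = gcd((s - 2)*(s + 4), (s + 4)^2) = s + 4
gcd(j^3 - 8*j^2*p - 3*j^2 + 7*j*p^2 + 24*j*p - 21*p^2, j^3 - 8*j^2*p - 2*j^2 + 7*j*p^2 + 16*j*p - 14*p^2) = j^2 - 8*j*p + 7*p^2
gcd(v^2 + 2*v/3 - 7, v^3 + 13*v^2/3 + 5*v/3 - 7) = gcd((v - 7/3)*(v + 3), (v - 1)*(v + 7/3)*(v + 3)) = v + 3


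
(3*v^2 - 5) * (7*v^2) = 21*v^4 - 35*v^2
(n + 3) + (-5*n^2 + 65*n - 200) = -5*n^2 + 66*n - 197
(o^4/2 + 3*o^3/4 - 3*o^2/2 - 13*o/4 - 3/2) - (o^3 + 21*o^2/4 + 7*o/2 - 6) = o^4/2 - o^3/4 - 27*o^2/4 - 27*o/4 + 9/2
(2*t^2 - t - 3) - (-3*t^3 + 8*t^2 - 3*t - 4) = 3*t^3 - 6*t^2 + 2*t + 1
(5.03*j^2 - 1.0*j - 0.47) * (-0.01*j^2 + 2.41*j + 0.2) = -0.0503*j^4 + 12.1323*j^3 - 1.3993*j^2 - 1.3327*j - 0.094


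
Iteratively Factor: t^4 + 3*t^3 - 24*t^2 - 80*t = (t)*(t^3 + 3*t^2 - 24*t - 80) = t*(t - 5)*(t^2 + 8*t + 16) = t*(t - 5)*(t + 4)*(t + 4)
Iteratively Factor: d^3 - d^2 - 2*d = (d + 1)*(d^2 - 2*d) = (d - 2)*(d + 1)*(d)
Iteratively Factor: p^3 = (p)*(p^2) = p^2*(p)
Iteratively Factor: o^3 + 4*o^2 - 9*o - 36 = (o - 3)*(o^2 + 7*o + 12) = (o - 3)*(o + 3)*(o + 4)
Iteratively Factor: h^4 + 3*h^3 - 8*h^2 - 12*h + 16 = (h + 4)*(h^3 - h^2 - 4*h + 4) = (h - 1)*(h + 4)*(h^2 - 4) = (h - 2)*(h - 1)*(h + 4)*(h + 2)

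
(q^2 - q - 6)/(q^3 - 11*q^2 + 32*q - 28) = (q^2 - q - 6)/(q^3 - 11*q^2 + 32*q - 28)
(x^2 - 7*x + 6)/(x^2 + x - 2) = (x - 6)/(x + 2)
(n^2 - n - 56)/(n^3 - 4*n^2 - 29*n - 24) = (n + 7)/(n^2 + 4*n + 3)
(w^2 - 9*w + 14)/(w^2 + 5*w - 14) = (w - 7)/(w + 7)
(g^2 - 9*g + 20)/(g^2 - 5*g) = (g - 4)/g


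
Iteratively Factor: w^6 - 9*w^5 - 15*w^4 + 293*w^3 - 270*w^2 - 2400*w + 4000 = (w - 5)*(w^5 - 4*w^4 - 35*w^3 + 118*w^2 + 320*w - 800) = (w - 5)*(w + 4)*(w^4 - 8*w^3 - 3*w^2 + 130*w - 200) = (w - 5)*(w - 2)*(w + 4)*(w^3 - 6*w^2 - 15*w + 100) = (w - 5)^2*(w - 2)*(w + 4)*(w^2 - w - 20) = (w - 5)^3*(w - 2)*(w + 4)*(w + 4)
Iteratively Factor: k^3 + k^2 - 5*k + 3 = (k + 3)*(k^2 - 2*k + 1) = (k - 1)*(k + 3)*(k - 1)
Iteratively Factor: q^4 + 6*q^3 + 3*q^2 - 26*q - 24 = (q + 3)*(q^3 + 3*q^2 - 6*q - 8) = (q + 1)*(q + 3)*(q^2 + 2*q - 8) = (q - 2)*(q + 1)*(q + 3)*(q + 4)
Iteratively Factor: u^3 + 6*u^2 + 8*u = (u)*(u^2 + 6*u + 8) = u*(u + 2)*(u + 4)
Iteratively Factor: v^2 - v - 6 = (v + 2)*(v - 3)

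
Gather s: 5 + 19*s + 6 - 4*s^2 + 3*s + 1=-4*s^2 + 22*s + 12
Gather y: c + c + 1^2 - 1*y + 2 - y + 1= 2*c - 2*y + 4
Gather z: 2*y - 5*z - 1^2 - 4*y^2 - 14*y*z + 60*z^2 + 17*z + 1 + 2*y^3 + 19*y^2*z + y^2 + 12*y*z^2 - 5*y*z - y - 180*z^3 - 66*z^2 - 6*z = 2*y^3 - 3*y^2 + y - 180*z^3 + z^2*(12*y - 6) + z*(19*y^2 - 19*y + 6)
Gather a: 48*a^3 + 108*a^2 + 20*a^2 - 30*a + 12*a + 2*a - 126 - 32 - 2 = 48*a^3 + 128*a^2 - 16*a - 160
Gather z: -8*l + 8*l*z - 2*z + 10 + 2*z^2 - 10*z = -8*l + 2*z^2 + z*(8*l - 12) + 10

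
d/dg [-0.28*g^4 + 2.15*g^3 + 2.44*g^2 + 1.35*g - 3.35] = -1.12*g^3 + 6.45*g^2 + 4.88*g + 1.35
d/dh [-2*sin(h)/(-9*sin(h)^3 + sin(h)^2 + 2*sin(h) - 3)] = 2*(-18*sin(h)^3 + sin(h)^2 + 3)*cos(h)/(9*sin(h)^3 - sin(h)^2 - 2*sin(h) + 3)^2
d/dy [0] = 0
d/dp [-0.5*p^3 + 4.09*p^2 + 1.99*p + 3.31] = -1.5*p^2 + 8.18*p + 1.99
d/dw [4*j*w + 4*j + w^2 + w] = 4*j + 2*w + 1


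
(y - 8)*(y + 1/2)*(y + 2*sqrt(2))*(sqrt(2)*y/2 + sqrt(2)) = sqrt(2)*y^4/2 - 11*sqrt(2)*y^3/4 + 2*y^3 - 19*sqrt(2)*y^2/2 - 11*y^2 - 38*y - 4*sqrt(2)*y - 16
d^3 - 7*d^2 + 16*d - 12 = (d - 3)*(d - 2)^2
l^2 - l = l*(l - 1)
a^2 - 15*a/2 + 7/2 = (a - 7)*(a - 1/2)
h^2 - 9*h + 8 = (h - 8)*(h - 1)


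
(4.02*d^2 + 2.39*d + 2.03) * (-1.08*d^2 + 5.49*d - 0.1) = -4.3416*d^4 + 19.4886*d^3 + 10.5267*d^2 + 10.9057*d - 0.203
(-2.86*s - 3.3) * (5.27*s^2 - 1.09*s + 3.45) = -15.0722*s^3 - 14.2736*s^2 - 6.27*s - 11.385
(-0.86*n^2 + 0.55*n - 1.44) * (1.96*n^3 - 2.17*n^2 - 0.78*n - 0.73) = -1.6856*n^5 + 2.9442*n^4 - 3.3451*n^3 + 3.3236*n^2 + 0.7217*n + 1.0512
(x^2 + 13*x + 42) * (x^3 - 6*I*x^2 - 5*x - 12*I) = x^5 + 13*x^4 - 6*I*x^4 + 37*x^3 - 78*I*x^3 - 65*x^2 - 264*I*x^2 - 210*x - 156*I*x - 504*I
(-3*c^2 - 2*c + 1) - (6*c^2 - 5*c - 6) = -9*c^2 + 3*c + 7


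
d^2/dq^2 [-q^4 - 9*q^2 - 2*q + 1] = -12*q^2 - 18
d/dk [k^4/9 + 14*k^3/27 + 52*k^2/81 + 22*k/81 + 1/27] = 4*k^3/9 + 14*k^2/9 + 104*k/81 + 22/81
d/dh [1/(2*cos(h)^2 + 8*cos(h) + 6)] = (cos(h) + 2)*sin(h)/(cos(h)^2 + 4*cos(h) + 3)^2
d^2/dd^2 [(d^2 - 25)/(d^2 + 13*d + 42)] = 2*(-13*d^3 - 201*d^2 - 975*d - 1411)/(d^6 + 39*d^5 + 633*d^4 + 5473*d^3 + 26586*d^2 + 68796*d + 74088)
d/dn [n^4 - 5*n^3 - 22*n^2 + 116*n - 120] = 4*n^3 - 15*n^2 - 44*n + 116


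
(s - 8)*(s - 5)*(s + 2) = s^3 - 11*s^2 + 14*s + 80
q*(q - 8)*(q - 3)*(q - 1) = q^4 - 12*q^3 + 35*q^2 - 24*q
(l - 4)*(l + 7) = l^2 + 3*l - 28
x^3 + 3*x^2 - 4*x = x*(x - 1)*(x + 4)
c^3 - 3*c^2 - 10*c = c*(c - 5)*(c + 2)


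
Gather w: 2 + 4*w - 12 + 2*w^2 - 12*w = 2*w^2 - 8*w - 10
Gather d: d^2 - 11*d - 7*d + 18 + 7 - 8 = d^2 - 18*d + 17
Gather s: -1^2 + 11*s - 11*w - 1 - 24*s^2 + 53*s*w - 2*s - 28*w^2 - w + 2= -24*s^2 + s*(53*w + 9) - 28*w^2 - 12*w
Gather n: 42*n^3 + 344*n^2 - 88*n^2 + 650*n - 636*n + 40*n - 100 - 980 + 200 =42*n^3 + 256*n^2 + 54*n - 880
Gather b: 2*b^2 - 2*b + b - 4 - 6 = 2*b^2 - b - 10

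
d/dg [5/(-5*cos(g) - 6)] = -25*sin(g)/(5*cos(g) + 6)^2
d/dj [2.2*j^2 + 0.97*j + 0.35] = 4.4*j + 0.97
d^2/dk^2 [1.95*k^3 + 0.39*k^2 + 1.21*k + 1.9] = 11.7*k + 0.78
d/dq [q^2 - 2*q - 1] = 2*q - 2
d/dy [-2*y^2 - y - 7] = -4*y - 1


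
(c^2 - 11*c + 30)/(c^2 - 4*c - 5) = (c - 6)/(c + 1)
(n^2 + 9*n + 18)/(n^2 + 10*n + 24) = (n + 3)/(n + 4)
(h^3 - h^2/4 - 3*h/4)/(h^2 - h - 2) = h*(-4*h^2 + h + 3)/(4*(-h^2 + h + 2))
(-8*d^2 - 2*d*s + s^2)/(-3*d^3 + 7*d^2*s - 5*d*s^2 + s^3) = (8*d^2 + 2*d*s - s^2)/(3*d^3 - 7*d^2*s + 5*d*s^2 - s^3)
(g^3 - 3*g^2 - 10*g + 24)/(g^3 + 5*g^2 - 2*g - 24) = (g - 4)/(g + 4)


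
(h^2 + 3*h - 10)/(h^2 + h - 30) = (h^2 + 3*h - 10)/(h^2 + h - 30)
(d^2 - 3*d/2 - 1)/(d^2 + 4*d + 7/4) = 2*(d - 2)/(2*d + 7)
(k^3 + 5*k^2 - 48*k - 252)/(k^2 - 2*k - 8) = (-k^3 - 5*k^2 + 48*k + 252)/(-k^2 + 2*k + 8)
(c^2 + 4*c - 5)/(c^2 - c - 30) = (c - 1)/(c - 6)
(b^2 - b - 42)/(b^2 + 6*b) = (b - 7)/b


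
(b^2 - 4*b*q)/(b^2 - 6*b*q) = (b - 4*q)/(b - 6*q)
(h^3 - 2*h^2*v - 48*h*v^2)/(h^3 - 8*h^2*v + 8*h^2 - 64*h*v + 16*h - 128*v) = h*(h + 6*v)/(h^2 + 8*h + 16)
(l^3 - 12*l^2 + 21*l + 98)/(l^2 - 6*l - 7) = (l^2 - 5*l - 14)/(l + 1)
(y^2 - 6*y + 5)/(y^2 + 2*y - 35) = (y - 1)/(y + 7)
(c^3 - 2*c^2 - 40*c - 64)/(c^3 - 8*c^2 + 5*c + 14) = (c^3 - 2*c^2 - 40*c - 64)/(c^3 - 8*c^2 + 5*c + 14)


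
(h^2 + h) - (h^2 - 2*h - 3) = 3*h + 3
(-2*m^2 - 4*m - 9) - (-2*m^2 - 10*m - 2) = 6*m - 7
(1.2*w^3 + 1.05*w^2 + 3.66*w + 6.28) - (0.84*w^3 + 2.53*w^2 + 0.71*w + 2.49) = 0.36*w^3 - 1.48*w^2 + 2.95*w + 3.79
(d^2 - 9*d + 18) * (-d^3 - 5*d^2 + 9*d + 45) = -d^5 + 4*d^4 + 36*d^3 - 126*d^2 - 243*d + 810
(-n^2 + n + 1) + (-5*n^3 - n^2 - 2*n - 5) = -5*n^3 - 2*n^2 - n - 4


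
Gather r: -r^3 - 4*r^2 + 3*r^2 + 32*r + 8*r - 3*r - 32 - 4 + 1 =-r^3 - r^2 + 37*r - 35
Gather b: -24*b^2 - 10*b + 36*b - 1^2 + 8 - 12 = -24*b^2 + 26*b - 5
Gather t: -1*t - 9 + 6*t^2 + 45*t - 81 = 6*t^2 + 44*t - 90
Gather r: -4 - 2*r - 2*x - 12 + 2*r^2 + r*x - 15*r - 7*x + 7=2*r^2 + r*(x - 17) - 9*x - 9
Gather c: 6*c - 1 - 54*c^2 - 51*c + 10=-54*c^2 - 45*c + 9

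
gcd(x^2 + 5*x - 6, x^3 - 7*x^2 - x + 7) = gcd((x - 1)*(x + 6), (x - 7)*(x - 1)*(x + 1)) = x - 1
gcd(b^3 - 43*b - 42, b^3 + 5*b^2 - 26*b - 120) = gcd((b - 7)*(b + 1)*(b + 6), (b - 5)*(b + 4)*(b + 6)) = b + 6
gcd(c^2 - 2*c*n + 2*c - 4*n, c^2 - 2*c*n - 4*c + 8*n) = c - 2*n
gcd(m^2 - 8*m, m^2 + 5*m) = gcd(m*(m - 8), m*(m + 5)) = m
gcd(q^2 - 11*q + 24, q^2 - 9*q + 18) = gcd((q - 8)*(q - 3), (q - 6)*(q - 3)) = q - 3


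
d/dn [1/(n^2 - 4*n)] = 2*(2 - n)/(n^2*(n - 4)^2)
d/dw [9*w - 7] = 9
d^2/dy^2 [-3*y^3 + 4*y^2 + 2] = 8 - 18*y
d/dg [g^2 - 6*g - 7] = 2*g - 6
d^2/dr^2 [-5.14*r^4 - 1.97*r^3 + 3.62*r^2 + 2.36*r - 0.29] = -61.68*r^2 - 11.82*r + 7.24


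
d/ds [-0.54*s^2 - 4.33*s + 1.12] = -1.08*s - 4.33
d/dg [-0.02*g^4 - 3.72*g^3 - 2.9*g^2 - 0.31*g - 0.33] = -0.08*g^3 - 11.16*g^2 - 5.8*g - 0.31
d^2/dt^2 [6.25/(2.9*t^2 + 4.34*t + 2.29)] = (-105.125*t^2 - 157.325*t + 6.25*(5.8*t + 4.34)*(11.6*t + 8.68) - 83.0125)/(2.9*t^2 + 4.34*t + 2.29)^3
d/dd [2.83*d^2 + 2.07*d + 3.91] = 5.66*d + 2.07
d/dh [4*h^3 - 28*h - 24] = 12*h^2 - 28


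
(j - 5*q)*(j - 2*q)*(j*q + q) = j^3*q - 7*j^2*q^2 + j^2*q + 10*j*q^3 - 7*j*q^2 + 10*q^3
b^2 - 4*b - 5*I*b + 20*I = (b - 4)*(b - 5*I)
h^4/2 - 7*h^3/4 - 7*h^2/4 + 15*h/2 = h*(h/2 + 1)*(h - 3)*(h - 5/2)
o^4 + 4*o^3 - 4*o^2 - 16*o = o*(o - 2)*(o + 2)*(o + 4)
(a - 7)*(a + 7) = a^2 - 49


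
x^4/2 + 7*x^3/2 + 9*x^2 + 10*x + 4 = (x/2 + 1)*(x + 1)*(x + 2)^2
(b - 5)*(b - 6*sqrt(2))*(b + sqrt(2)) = b^3 - 5*sqrt(2)*b^2 - 5*b^2 - 12*b + 25*sqrt(2)*b + 60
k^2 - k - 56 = (k - 8)*(k + 7)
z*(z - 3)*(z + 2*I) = z^3 - 3*z^2 + 2*I*z^2 - 6*I*z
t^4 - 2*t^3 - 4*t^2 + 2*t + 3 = (t - 3)*(t - 1)*(t + 1)^2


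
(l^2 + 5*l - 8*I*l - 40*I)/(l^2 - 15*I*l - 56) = (l + 5)/(l - 7*I)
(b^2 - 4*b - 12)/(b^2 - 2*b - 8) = (b - 6)/(b - 4)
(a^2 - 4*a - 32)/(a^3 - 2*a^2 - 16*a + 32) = (a - 8)/(a^2 - 6*a + 8)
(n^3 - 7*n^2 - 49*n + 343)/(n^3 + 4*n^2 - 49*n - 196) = (n - 7)/(n + 4)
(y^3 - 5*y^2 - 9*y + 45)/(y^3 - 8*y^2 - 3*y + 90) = (y - 3)/(y - 6)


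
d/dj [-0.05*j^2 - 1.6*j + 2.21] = -0.1*j - 1.6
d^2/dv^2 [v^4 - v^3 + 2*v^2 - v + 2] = 12*v^2 - 6*v + 4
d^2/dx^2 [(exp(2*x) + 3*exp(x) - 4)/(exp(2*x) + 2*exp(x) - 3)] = (exp(x) - 3)*exp(x)/(exp(3*x) + 9*exp(2*x) + 27*exp(x) + 27)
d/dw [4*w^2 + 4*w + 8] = 8*w + 4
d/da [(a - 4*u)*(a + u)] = 2*a - 3*u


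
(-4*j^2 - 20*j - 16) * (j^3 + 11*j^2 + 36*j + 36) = -4*j^5 - 64*j^4 - 380*j^3 - 1040*j^2 - 1296*j - 576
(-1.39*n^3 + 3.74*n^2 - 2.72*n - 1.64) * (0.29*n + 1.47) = -0.4031*n^4 - 0.9587*n^3 + 4.709*n^2 - 4.474*n - 2.4108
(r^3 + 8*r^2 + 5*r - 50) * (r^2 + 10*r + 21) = r^5 + 18*r^4 + 106*r^3 + 168*r^2 - 395*r - 1050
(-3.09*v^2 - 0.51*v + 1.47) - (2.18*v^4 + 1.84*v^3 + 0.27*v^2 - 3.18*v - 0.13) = -2.18*v^4 - 1.84*v^3 - 3.36*v^2 + 2.67*v + 1.6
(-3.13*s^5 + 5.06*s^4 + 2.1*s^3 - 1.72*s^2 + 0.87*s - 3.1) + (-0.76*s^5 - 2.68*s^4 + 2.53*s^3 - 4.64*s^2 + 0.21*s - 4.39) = -3.89*s^5 + 2.38*s^4 + 4.63*s^3 - 6.36*s^2 + 1.08*s - 7.49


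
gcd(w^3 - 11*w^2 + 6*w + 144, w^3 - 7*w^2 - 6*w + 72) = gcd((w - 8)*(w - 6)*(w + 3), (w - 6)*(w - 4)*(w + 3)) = w^2 - 3*w - 18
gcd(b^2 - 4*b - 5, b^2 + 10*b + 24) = 1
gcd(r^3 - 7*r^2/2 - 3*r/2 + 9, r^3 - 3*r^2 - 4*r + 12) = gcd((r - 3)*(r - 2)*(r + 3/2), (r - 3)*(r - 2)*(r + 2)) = r^2 - 5*r + 6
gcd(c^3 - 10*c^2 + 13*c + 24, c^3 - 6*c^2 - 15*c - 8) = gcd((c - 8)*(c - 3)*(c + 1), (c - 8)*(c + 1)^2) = c^2 - 7*c - 8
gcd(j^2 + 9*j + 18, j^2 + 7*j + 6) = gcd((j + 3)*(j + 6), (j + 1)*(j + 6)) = j + 6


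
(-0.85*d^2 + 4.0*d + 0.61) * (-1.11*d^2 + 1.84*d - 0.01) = 0.9435*d^4 - 6.004*d^3 + 6.6914*d^2 + 1.0824*d - 0.0061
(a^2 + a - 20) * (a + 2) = a^3 + 3*a^2 - 18*a - 40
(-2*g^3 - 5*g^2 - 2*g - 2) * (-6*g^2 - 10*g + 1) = 12*g^5 + 50*g^4 + 60*g^3 + 27*g^2 + 18*g - 2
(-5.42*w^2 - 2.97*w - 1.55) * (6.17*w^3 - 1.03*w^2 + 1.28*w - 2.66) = -33.4414*w^5 - 12.7423*w^4 - 13.442*w^3 + 12.2121*w^2 + 5.9162*w + 4.123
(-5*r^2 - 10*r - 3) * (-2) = 10*r^2 + 20*r + 6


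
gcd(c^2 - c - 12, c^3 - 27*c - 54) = c + 3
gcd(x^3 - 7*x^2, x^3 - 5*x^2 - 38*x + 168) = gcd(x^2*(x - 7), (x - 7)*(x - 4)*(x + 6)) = x - 7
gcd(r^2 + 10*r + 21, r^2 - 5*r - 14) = 1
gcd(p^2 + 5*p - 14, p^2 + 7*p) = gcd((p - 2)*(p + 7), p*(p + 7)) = p + 7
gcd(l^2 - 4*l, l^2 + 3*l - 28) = l - 4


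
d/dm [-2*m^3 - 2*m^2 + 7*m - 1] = -6*m^2 - 4*m + 7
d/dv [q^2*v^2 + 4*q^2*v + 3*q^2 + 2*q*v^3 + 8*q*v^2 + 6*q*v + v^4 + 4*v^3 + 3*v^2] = 2*q^2*v + 4*q^2 + 6*q*v^2 + 16*q*v + 6*q + 4*v^3 + 12*v^2 + 6*v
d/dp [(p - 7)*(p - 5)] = 2*p - 12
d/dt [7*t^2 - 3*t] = 14*t - 3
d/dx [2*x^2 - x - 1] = 4*x - 1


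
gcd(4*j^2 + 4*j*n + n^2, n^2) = 1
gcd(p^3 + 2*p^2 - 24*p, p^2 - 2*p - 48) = p + 6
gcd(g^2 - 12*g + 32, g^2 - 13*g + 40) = g - 8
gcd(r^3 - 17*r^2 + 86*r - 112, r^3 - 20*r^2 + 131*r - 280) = r^2 - 15*r + 56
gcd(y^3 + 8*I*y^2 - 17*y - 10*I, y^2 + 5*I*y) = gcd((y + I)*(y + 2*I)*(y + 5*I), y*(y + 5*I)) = y + 5*I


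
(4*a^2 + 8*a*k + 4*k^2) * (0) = 0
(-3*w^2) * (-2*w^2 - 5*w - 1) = 6*w^4 + 15*w^3 + 3*w^2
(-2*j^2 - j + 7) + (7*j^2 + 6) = 5*j^2 - j + 13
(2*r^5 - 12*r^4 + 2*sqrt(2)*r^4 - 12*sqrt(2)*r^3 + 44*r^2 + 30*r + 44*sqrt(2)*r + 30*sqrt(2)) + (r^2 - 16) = 2*r^5 - 12*r^4 + 2*sqrt(2)*r^4 - 12*sqrt(2)*r^3 + 45*r^2 + 30*r + 44*sqrt(2)*r - 16 + 30*sqrt(2)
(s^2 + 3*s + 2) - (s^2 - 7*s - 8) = 10*s + 10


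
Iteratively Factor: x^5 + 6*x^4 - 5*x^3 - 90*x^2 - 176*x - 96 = (x + 2)*(x^4 + 4*x^3 - 13*x^2 - 64*x - 48) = (x - 4)*(x + 2)*(x^3 + 8*x^2 + 19*x + 12) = (x - 4)*(x + 2)*(x + 3)*(x^2 + 5*x + 4) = (x - 4)*(x + 2)*(x + 3)*(x + 4)*(x + 1)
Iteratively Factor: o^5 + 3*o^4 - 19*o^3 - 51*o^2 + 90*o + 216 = (o - 3)*(o^4 + 6*o^3 - o^2 - 54*o - 72) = (o - 3)*(o + 4)*(o^3 + 2*o^2 - 9*o - 18) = (o - 3)*(o + 2)*(o + 4)*(o^2 - 9) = (o - 3)*(o + 2)*(o + 3)*(o + 4)*(o - 3)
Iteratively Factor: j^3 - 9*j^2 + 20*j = (j - 4)*(j^2 - 5*j) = (j - 5)*(j - 4)*(j)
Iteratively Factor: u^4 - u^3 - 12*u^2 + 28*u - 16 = (u + 4)*(u^3 - 5*u^2 + 8*u - 4) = (u - 2)*(u + 4)*(u^2 - 3*u + 2) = (u - 2)*(u - 1)*(u + 4)*(u - 2)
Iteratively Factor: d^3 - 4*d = (d - 2)*(d^2 + 2*d) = d*(d - 2)*(d + 2)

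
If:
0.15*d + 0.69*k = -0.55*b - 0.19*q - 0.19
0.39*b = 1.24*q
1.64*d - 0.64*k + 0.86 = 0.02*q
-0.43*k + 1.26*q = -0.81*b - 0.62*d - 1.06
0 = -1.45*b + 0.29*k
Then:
No Solution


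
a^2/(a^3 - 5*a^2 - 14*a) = a/(a^2 - 5*a - 14)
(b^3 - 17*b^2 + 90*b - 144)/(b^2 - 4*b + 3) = (b^2 - 14*b + 48)/(b - 1)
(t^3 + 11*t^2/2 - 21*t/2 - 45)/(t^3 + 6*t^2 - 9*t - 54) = (t + 5/2)/(t + 3)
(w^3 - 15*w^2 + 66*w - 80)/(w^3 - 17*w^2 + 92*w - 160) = (w - 2)/(w - 4)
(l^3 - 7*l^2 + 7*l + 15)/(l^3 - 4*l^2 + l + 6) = (l - 5)/(l - 2)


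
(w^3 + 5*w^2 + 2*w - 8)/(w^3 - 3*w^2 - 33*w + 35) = (w^2 + 6*w + 8)/(w^2 - 2*w - 35)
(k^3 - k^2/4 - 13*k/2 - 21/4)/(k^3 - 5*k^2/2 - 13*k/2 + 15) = (4*k^2 + 11*k + 7)/(2*(2*k^2 + k - 10))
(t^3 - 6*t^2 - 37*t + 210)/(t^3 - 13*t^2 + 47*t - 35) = (t + 6)/(t - 1)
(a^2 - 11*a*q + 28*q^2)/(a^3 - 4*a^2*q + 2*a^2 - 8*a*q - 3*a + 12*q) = (a - 7*q)/(a^2 + 2*a - 3)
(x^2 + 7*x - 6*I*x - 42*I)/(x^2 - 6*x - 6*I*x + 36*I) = (x + 7)/(x - 6)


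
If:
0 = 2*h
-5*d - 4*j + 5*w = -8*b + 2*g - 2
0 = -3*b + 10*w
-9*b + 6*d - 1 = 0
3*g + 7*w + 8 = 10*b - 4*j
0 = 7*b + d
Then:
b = -1/51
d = 7/51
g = -789/85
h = 0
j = 10043/2040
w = -1/170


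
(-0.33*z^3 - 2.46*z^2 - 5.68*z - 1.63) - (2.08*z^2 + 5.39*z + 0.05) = -0.33*z^3 - 4.54*z^2 - 11.07*z - 1.68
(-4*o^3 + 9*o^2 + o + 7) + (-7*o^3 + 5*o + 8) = -11*o^3 + 9*o^2 + 6*o + 15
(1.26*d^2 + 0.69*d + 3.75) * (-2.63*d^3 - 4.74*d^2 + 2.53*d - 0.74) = -3.3138*d^5 - 7.7871*d^4 - 9.9453*d^3 - 16.9617*d^2 + 8.9769*d - 2.775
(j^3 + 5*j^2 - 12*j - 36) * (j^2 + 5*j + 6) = j^5 + 10*j^4 + 19*j^3 - 66*j^2 - 252*j - 216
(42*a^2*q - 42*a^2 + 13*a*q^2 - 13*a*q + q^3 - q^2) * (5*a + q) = 210*a^3*q - 210*a^3 + 107*a^2*q^2 - 107*a^2*q + 18*a*q^3 - 18*a*q^2 + q^4 - q^3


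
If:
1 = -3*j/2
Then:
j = -2/3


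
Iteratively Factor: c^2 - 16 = (c + 4)*(c - 4)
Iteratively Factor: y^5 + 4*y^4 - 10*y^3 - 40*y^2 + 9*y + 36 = (y + 1)*(y^4 + 3*y^3 - 13*y^2 - 27*y + 36) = (y + 1)*(y + 4)*(y^3 - y^2 - 9*y + 9) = (y + 1)*(y + 3)*(y + 4)*(y^2 - 4*y + 3) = (y - 3)*(y + 1)*(y + 3)*(y + 4)*(y - 1)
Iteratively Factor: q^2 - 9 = (q + 3)*(q - 3)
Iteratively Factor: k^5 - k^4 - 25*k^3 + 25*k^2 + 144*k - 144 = (k - 1)*(k^4 - 25*k^2 + 144) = (k - 4)*(k - 1)*(k^3 + 4*k^2 - 9*k - 36) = (k - 4)*(k - 1)*(k + 3)*(k^2 + k - 12) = (k - 4)*(k - 3)*(k - 1)*(k + 3)*(k + 4)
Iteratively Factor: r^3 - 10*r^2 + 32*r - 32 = (r - 4)*(r^2 - 6*r + 8) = (r - 4)*(r - 2)*(r - 4)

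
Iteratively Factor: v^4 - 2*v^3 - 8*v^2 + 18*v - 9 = (v - 1)*(v^3 - v^2 - 9*v + 9) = (v - 1)^2*(v^2 - 9) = (v - 1)^2*(v + 3)*(v - 3)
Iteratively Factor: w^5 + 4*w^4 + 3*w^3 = (w + 3)*(w^4 + w^3) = w*(w + 3)*(w^3 + w^2) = w^2*(w + 3)*(w^2 + w) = w^3*(w + 3)*(w + 1)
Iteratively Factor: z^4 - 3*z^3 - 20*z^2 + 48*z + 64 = (z + 4)*(z^3 - 7*z^2 + 8*z + 16) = (z + 1)*(z + 4)*(z^2 - 8*z + 16) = (z - 4)*(z + 1)*(z + 4)*(z - 4)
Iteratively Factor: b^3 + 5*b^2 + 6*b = (b + 3)*(b^2 + 2*b) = b*(b + 3)*(b + 2)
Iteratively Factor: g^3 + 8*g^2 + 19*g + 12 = (g + 4)*(g^2 + 4*g + 3) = (g + 1)*(g + 4)*(g + 3)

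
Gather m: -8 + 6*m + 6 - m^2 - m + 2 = -m^2 + 5*m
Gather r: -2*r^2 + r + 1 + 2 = -2*r^2 + r + 3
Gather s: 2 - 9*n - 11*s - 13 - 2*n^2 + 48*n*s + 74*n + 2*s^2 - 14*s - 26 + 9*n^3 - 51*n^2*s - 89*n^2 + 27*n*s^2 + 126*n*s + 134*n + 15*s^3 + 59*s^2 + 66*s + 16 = 9*n^3 - 91*n^2 + 199*n + 15*s^3 + s^2*(27*n + 61) + s*(-51*n^2 + 174*n + 41) - 21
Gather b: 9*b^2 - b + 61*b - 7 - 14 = 9*b^2 + 60*b - 21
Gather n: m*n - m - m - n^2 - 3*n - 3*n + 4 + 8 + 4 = -2*m - n^2 + n*(m - 6) + 16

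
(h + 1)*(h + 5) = h^2 + 6*h + 5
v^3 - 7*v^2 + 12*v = v*(v - 4)*(v - 3)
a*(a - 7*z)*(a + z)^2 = a^4 - 5*a^3*z - 13*a^2*z^2 - 7*a*z^3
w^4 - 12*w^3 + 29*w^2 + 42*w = w*(w - 7)*(w - 6)*(w + 1)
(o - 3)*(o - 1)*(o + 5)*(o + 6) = o^4 + 7*o^3 - 11*o^2 - 87*o + 90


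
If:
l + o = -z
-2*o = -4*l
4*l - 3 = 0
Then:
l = 3/4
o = 3/2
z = -9/4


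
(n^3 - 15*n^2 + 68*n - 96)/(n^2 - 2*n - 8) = (n^2 - 11*n + 24)/(n + 2)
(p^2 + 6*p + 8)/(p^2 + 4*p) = (p + 2)/p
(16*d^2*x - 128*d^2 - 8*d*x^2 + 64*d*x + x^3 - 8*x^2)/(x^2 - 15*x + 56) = (16*d^2 - 8*d*x + x^2)/(x - 7)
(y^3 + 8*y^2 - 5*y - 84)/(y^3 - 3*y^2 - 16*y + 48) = (y + 7)/(y - 4)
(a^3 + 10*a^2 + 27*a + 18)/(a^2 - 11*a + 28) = (a^3 + 10*a^2 + 27*a + 18)/(a^2 - 11*a + 28)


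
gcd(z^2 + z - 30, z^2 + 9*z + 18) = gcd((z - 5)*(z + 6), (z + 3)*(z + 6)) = z + 6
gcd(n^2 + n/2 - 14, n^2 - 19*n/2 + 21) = n - 7/2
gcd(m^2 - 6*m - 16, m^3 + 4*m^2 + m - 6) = m + 2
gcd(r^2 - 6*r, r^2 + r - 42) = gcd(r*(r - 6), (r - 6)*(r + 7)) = r - 6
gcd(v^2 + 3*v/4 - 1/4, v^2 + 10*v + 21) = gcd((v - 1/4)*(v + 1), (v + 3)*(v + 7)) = 1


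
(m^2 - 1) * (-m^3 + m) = -m^5 + 2*m^3 - m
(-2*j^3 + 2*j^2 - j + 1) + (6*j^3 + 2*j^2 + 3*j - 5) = 4*j^3 + 4*j^2 + 2*j - 4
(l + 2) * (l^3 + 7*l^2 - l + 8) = l^4 + 9*l^3 + 13*l^2 + 6*l + 16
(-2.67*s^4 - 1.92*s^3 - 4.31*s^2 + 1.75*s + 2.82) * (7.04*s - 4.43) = -18.7968*s^5 - 1.6887*s^4 - 21.8368*s^3 + 31.4133*s^2 + 12.1003*s - 12.4926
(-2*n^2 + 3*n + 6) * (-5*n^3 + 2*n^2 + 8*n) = 10*n^5 - 19*n^4 - 40*n^3 + 36*n^2 + 48*n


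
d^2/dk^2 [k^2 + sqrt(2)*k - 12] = 2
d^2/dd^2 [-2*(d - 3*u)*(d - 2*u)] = -4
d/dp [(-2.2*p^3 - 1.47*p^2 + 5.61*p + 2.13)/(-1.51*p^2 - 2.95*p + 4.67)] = (3.322*p^4 + 12.98*p^3 - 18.0144*p^2 - 7.2972*p + 32.4822)/(2.2801*p^4 + 8.909*p^3 - 5.4009*p^2 - 27.553*p + 21.8089)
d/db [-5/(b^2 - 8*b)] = 10*(b - 4)/(b^2*(b - 8)^2)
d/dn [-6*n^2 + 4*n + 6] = 4 - 12*n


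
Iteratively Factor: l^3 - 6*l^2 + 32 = (l - 4)*(l^2 - 2*l - 8) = (l - 4)*(l + 2)*(l - 4)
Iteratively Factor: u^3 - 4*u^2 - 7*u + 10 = (u - 5)*(u^2 + u - 2) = (u - 5)*(u - 1)*(u + 2)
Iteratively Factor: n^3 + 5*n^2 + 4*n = (n + 1)*(n^2 + 4*n) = n*(n + 1)*(n + 4)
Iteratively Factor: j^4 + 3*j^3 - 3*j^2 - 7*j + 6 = (j - 1)*(j^3 + 4*j^2 + j - 6) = (j - 1)*(j + 3)*(j^2 + j - 2) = (j - 1)*(j + 2)*(j + 3)*(j - 1)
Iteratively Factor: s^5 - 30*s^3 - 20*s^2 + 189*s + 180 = (s + 1)*(s^4 - s^3 - 29*s^2 + 9*s + 180) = (s - 5)*(s + 1)*(s^3 + 4*s^2 - 9*s - 36) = (s - 5)*(s + 1)*(s + 3)*(s^2 + s - 12) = (s - 5)*(s + 1)*(s + 3)*(s + 4)*(s - 3)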